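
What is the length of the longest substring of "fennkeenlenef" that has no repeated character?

3

add f: [f] len 1
add e: [f, e] len 2
add n: [f, e, n] len 3
add n (repeat n, move left end past it): [n] len 1
add k: [n, k] len 2
add e: [n, k, e] len 3
add e (repeat e, move left end past it): [e] len 1
add n: [e, n] len 2
add l: [e, n, l] len 3
add e (repeat e, move left end past it): [n, l, e] len 3
add n (repeat n, move left end past it): [l, e, n] len 3
add e (repeat e, move left end past it): [n, e] len 2
add f: [n, e, f] len 3
Longest all-distinct length: 3.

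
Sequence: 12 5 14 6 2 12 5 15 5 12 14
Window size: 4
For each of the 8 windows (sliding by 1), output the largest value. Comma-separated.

14, 14, 14, 12, 15, 15, 15, 15

12 5 14 6 → max 14
5 14 6 2 → max 14
14 6 2 12 → max 14
6 2 12 5 → max 12
2 12 5 15 → max 15
12 5 15 5 → max 15
5 15 5 12 → max 15
15 5 12 14 → max 15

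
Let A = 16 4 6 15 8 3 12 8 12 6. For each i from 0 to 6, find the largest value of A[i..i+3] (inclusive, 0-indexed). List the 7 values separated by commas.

16, 15, 15, 15, 12, 12, 12

[16, 4, 6, 15] → max 16
[4, 6, 15, 8] → max 15
[6, 15, 8, 3] → max 15
[15, 8, 3, 12] → max 15
[8, 3, 12, 8] → max 12
[3, 12, 8, 12] → max 12
[12, 8, 12, 6] → max 12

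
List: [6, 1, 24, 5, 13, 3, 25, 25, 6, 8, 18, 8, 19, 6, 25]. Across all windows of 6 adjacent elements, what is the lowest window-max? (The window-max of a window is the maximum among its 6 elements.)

[6, 1, 24, 5, 13, 3] → max 24
[1, 24, 5, 13, 3, 25] → max 25
[24, 5, 13, 3, 25, 25] → max 25
[5, 13, 3, 25, 25, 6] → max 25
[13, 3, 25, 25, 6, 8] → max 25
[3, 25, 25, 6, 8, 18] → max 25
[25, 25, 6, 8, 18, 8] → max 25
[25, 6, 8, 18, 8, 19] → max 25
[6, 8, 18, 8, 19, 6] → max 19
[8, 18, 8, 19, 6, 25] → max 25
Lowest of these is 19.

19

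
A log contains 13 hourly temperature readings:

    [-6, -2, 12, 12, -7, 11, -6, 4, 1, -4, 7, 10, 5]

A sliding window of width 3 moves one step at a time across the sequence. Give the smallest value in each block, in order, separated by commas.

-6, -2, -7, -7, -7, -6, -6, -4, -4, -4, 5

(-6, -2, 12) → min -6
(-2, 12, 12) → min -2
(12, 12, -7) → min -7
(12, -7, 11) → min -7
(-7, 11, -6) → min -7
(11, -6, 4) → min -6
(-6, 4, 1) → min -6
(4, 1, -4) → min -4
(1, -4, 7) → min -4
(-4, 7, 10) → min -4
(7, 10, 5) → min 5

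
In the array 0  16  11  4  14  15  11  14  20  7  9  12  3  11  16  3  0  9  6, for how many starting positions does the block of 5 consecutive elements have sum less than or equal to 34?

2

0 16 11 4 14 → sum 45
16 11 4 14 15 → sum 60
11 4 14 15 11 → sum 55
4 14 15 11 14 → sum 58
14 15 11 14 20 → sum 74
15 11 14 20 7 → sum 67
11 14 20 7 9 → sum 61
14 20 7 9 12 → sum 62
20 7 9 12 3 → sum 51
7 9 12 3 11 → sum 42
9 12 3 11 16 → sum 51
12 3 11 16 3 → sum 45
3 11 16 3 0 → sum 33  ≤ 34 ✓
11 16 3 0 9 → sum 39
16 3 0 9 6 → sum 34  ≤ 34 ✓
2 windows satisfy the condition.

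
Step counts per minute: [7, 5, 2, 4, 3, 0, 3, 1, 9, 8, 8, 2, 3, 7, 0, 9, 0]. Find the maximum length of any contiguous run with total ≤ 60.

[7] sum 7 len 1
[7, 5] sum 12 len 2
[7, 5, 2] sum 14 len 3
[7, 5, 2, 4] sum 18 len 4
[7, 5, 2, 4, 3] sum 21 len 5
[7, 5, 2, 4, 3, 0] sum 21 len 6
[7, 5, 2, 4, 3, 0, 3] sum 24 len 7
[7, 5, 2, 4, 3, 0, 3, 1] sum 25 len 8
[7, 5, 2, 4, 3, 0, 3, 1, 9] sum 34 len 9
[7, 5, 2, 4, 3, 0, 3, 1, 9, 8] sum 42 len 10
[7, 5, 2, 4, 3, 0, 3, 1, 9, 8, 8] sum 50 len 11
[7, 5, 2, 4, 3, 0, 3, 1, 9, 8, 8, 2] sum 52 len 12
[7, 5, 2, 4, 3, 0, 3, 1, 9, 8, 8, 2, 3] sum 55 len 13
[5, 2, 4, 3, 0, 3, 1, 9, 8, 8, 2, 3, 7] sum 55 len 13
[5, 2, 4, 3, 0, 3, 1, 9, 8, 8, 2, 3, 7, 0] sum 55 len 14
[2, 4, 3, 0, 3, 1, 9, 8, 8, 2, 3, 7, 0, 9] sum 59 len 14
[2, 4, 3, 0, 3, 1, 9, 8, 8, 2, 3, 7, 0, 9, 0] sum 59 len 15
Longest length seen: 15.

15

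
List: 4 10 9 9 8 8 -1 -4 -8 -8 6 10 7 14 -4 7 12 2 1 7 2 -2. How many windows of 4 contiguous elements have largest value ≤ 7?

4 10 9 9 → max 10
10 9 9 8 → max 10
9 9 8 8 → max 9
9 8 8 -1 → max 9
8 8 -1 -4 → max 8
8 -1 -4 -8 → max 8
-1 -4 -8 -8 → max -1  ≤ 7 ✓
-4 -8 -8 6 → max 6  ≤ 7 ✓
-8 -8 6 10 → max 10
-8 6 10 7 → max 10
6 10 7 14 → max 14
10 7 14 -4 → max 14
7 14 -4 7 → max 14
14 -4 7 12 → max 14
-4 7 12 2 → max 12
7 12 2 1 → max 12
12 2 1 7 → max 12
2 1 7 2 → max 7  ≤ 7 ✓
1 7 2 -2 → max 7  ≤ 7 ✓
4 windows satisfy the condition.

4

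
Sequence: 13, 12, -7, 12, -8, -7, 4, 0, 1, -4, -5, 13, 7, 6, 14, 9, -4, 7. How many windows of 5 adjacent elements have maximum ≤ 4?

3

13 12 -7 12 -8 → max 13
12 -7 12 -8 -7 → max 12
-7 12 -8 -7 4 → max 12
12 -8 -7 4 0 → max 12
-8 -7 4 0 1 → max 4  ≤ 4 ✓
-7 4 0 1 -4 → max 4  ≤ 4 ✓
4 0 1 -4 -5 → max 4  ≤ 4 ✓
0 1 -4 -5 13 → max 13
1 -4 -5 13 7 → max 13
-4 -5 13 7 6 → max 13
-5 13 7 6 14 → max 14
13 7 6 14 9 → max 14
7 6 14 9 -4 → max 14
6 14 9 -4 7 → max 14
3 windows satisfy the condition.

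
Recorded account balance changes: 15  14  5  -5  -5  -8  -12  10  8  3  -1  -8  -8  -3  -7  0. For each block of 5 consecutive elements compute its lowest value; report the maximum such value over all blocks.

-5

Window mins for each of the 12 positions:
(15, 14, 5, -5, -5) → min -5
(14, 5, -5, -5, -8) → min -8
(5, -5, -5, -8, -12) → min -12
(-5, -5, -8, -12, 10) → min -12
(-5, -8, -12, 10, 8) → min -12
(-8, -12, 10, 8, 3) → min -12
(-12, 10, 8, 3, -1) → min -12
(10, 8, 3, -1, -8) → min -8
(8, 3, -1, -8, -8) → min -8
(3, -1, -8, -8, -3) → min -8
(-1, -8, -8, -3, -7) → min -8
(-8, -8, -3, -7, 0) → min -8
Maximum of these is -5.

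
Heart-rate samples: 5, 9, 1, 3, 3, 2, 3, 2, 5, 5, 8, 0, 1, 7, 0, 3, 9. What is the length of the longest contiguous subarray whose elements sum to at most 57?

add 5: [5] sum 5, len 1
add 9: [5, 9] sum 14, len 2
add 1: [5, 9, 1] sum 15, len 3
add 3: [5, 9, 1, 3] sum 18, len 4
add 3: [5, 9, 1, 3, 3] sum 21, len 5
add 2: [5, 9, 1, 3, 3, 2] sum 23, len 6
add 3: [5, 9, 1, 3, 3, 2, 3] sum 26, len 7
add 2: [5, 9, 1, 3, 3, 2, 3, 2] sum 28, len 8
add 5: [5, 9, 1, 3, 3, 2, 3, 2, 5] sum 33, len 9
add 5: [5, 9, 1, 3, 3, 2, 3, 2, 5, 5] sum 38, len 10
add 8: [5, 9, 1, 3, 3, 2, 3, 2, 5, 5, 8] sum 46, len 11
add 0: [5, 9, 1, 3, 3, 2, 3, 2, 5, 5, 8, 0] sum 46, len 12
add 1: [5, 9, 1, 3, 3, 2, 3, 2, 5, 5, 8, 0, 1] sum 47, len 13
add 7: [5, 9, 1, 3, 3, 2, 3, 2, 5, 5, 8, 0, 1, 7] sum 54, len 14
add 0: [5, 9, 1, 3, 3, 2, 3, 2, 5, 5, 8, 0, 1, 7, 0] sum 54, len 15
add 3: [5, 9, 1, 3, 3, 2, 3, 2, 5, 5, 8, 0, 1, 7, 0, 3] sum 57, len 16
add 9: [1, 3, 3, 2, 3, 2, 5, 5, 8, 0, 1, 7, 0, 3, 9] sum 52, len 15
Longest length seen: 16.

16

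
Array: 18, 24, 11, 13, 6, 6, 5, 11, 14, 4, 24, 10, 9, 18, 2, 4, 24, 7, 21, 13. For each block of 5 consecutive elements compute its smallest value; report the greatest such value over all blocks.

Window mins for each of the 16 positions:
(18, 24, 11, 13, 6) → min 6
(24, 11, 13, 6, 6) → min 6
(11, 13, 6, 6, 5) → min 5
(13, 6, 6, 5, 11) → min 5
(6, 6, 5, 11, 14) → min 5
(6, 5, 11, 14, 4) → min 4
(5, 11, 14, 4, 24) → min 4
(11, 14, 4, 24, 10) → min 4
(14, 4, 24, 10, 9) → min 4
(4, 24, 10, 9, 18) → min 4
(24, 10, 9, 18, 2) → min 2
(10, 9, 18, 2, 4) → min 2
(9, 18, 2, 4, 24) → min 2
(18, 2, 4, 24, 7) → min 2
(2, 4, 24, 7, 21) → min 2
(4, 24, 7, 21, 13) → min 4
Greatest of these is 6.

6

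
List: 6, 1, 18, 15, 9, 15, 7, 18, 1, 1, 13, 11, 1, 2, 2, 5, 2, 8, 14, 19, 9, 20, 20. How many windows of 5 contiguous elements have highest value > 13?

13

(6, 1, 18, 15, 9) → max 18  > 13 ✓
(1, 18, 15, 9, 15) → max 18  > 13 ✓
(18, 15, 9, 15, 7) → max 18  > 13 ✓
(15, 9, 15, 7, 18) → max 18  > 13 ✓
(9, 15, 7, 18, 1) → max 18  > 13 ✓
(15, 7, 18, 1, 1) → max 18  > 13 ✓
(7, 18, 1, 1, 13) → max 18  > 13 ✓
(18, 1, 1, 13, 11) → max 18  > 13 ✓
(1, 1, 13, 11, 1) → max 13
(1, 13, 11, 1, 2) → max 13
(13, 11, 1, 2, 2) → max 13
(11, 1, 2, 2, 5) → max 11
(1, 2, 2, 5, 2) → max 5
(2, 2, 5, 2, 8) → max 8
(2, 5, 2, 8, 14) → max 14  > 13 ✓
(5, 2, 8, 14, 19) → max 19  > 13 ✓
(2, 8, 14, 19, 9) → max 19  > 13 ✓
(8, 14, 19, 9, 20) → max 20  > 13 ✓
(14, 19, 9, 20, 20) → max 20  > 13 ✓
13 windows satisfy the condition.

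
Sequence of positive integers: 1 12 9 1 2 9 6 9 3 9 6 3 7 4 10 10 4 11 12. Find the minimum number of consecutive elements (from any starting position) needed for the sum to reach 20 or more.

add 1: running sum 1 < 20
add 12: running sum 13 < 20
end 2: [12, 9] sum 21, len 2
end 3: [12, 9, 1] sum 22, len 3
end 4: [12, 9, 1, 2] sum 24, len 4
end 5: [9, 1, 2, 9] sum 21, len 4
end 6: [9, 1, 2, 9, 6] sum 27, len 5
end 7: [9, 6, 9] sum 24, len 3
end 8: [9, 6, 9, 3] sum 27, len 4
end 9: [9, 3, 9] sum 21, len 3
end 10: [9, 3, 9, 6] sum 27, len 4
end 11: [3, 9, 6, 3] sum 21, len 4
end 12: [9, 6, 3, 7] sum 25, len 4
end 13: [6, 3, 7, 4] sum 20, len 4
end 14: [7, 4, 10] sum 21, len 3
end 15: [10, 10] sum 20, len 2
end 16: [10, 10, 4] sum 24, len 3
end 17: [10, 4, 11] sum 25, len 3
end 18: [11, 12] sum 23, len 2
Shortest qualifying length: 2.

2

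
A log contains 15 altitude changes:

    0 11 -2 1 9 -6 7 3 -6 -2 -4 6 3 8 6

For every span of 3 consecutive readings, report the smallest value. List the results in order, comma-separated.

-2, -2, -2, -6, -6, -6, -6, -6, -6, -4, -4, 3, 3

Sliding a size-3 window across the 15 values:
0 11 -2 → min -2
11 -2 1 → min -2
-2 1 9 → min -2
1 9 -6 → min -6
9 -6 7 → min -6
-6 7 3 → min -6
7 3 -6 → min -6
3 -6 -2 → min -6
-6 -2 -4 → min -6
-2 -4 6 → min -4
-4 6 3 → min -4
6 3 8 → min 3
3 8 6 → min 3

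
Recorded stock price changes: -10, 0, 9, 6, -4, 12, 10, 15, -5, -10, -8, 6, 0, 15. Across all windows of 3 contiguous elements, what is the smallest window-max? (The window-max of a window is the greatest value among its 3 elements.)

-10 0 9 → max 9
0 9 6 → max 9
9 6 -4 → max 9
6 -4 12 → max 12
-4 12 10 → max 12
12 10 15 → max 15
10 15 -5 → max 15
15 -5 -10 → max 15
-5 -10 -8 → max -5
-10 -8 6 → max 6
-8 6 0 → max 6
6 0 15 → max 15
Smallest of these is -5.

-5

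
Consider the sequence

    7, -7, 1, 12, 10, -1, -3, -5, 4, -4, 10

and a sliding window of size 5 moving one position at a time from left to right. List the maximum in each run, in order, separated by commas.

[7, -7, 1, 12, 10] → max 12
[-7, 1, 12, 10, -1] → max 12
[1, 12, 10, -1, -3] → max 12
[12, 10, -1, -3, -5] → max 12
[10, -1, -3, -5, 4] → max 10
[-1, -3, -5, 4, -4] → max 4
[-3, -5, 4, -4, 10] → max 10

12, 12, 12, 12, 10, 4, 10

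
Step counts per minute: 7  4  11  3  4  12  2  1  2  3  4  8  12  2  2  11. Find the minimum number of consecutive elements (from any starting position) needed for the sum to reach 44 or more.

8

add 7: running sum 7 < 44
add 4: running sum 11 < 44
add 11: running sum 22 < 44
add 3: running sum 25 < 44
add 4: running sum 29 < 44
add 12: running sum 41 < 44
add 2: running sum 43 < 44
end 7: [7, 4, 11, 3, 4, 12, 2, 1] sum 44, len 8
end 8: [7, 4, 11, 3, 4, 12, 2, 1, 2] sum 46, len 9
end 9: [7, 4, 11, 3, 4, 12, 2, 1, 2, 3] sum 49, len 10
end 10: [4, 11, 3, 4, 12, 2, 1, 2, 3, 4] sum 46, len 10
end 11: [11, 3, 4, 12, 2, 1, 2, 3, 4, 8] sum 50, len 10
end 12: [12, 2, 1, 2, 3, 4, 8, 12] sum 44, len 8
end 13: [12, 2, 1, 2, 3, 4, 8, 12, 2] sum 46, len 9
end 14: [12, 2, 1, 2, 3, 4, 8, 12, 2, 2] sum 48, len 10
end 15: [2, 3, 4, 8, 12, 2, 2, 11] sum 44, len 8
Shortest qualifying length: 8.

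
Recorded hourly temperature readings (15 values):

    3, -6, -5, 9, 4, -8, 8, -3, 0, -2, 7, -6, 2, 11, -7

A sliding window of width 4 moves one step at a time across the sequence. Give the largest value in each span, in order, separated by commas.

[3, -6, -5, 9] → max 9
[-6, -5, 9, 4] → max 9
[-5, 9, 4, -8] → max 9
[9, 4, -8, 8] → max 9
[4, -8, 8, -3] → max 8
[-8, 8, -3, 0] → max 8
[8, -3, 0, -2] → max 8
[-3, 0, -2, 7] → max 7
[0, -2, 7, -6] → max 7
[-2, 7, -6, 2] → max 7
[7, -6, 2, 11] → max 11
[-6, 2, 11, -7] → max 11

9, 9, 9, 9, 8, 8, 8, 7, 7, 7, 11, 11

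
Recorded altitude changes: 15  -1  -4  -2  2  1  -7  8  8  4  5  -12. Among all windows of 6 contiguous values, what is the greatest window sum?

19

(15, -1, -4, -2, 2, 1) → sum 11
(-1, -4, -2, 2, 1, -7) → sum -11
(-4, -2, 2, 1, -7, 8) → sum -2
(-2, 2, 1, -7, 8, 8) → sum 10
(2, 1, -7, 8, 8, 4) → sum 16
(1, -7, 8, 8, 4, 5) → sum 19
(-7, 8, 8, 4, 5, -12) → sum 6
Greatest of these is 19.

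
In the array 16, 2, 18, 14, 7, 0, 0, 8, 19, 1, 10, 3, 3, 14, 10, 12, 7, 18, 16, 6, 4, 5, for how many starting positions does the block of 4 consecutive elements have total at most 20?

[16, 2, 18, 14] → sum 50
[2, 18, 14, 7] → sum 41
[18, 14, 7, 0] → sum 39
[14, 7, 0, 0] → sum 21
[7, 0, 0, 8] → sum 15  ≤ 20 ✓
[0, 0, 8, 19] → sum 27
[0, 8, 19, 1] → sum 28
[8, 19, 1, 10] → sum 38
[19, 1, 10, 3] → sum 33
[1, 10, 3, 3] → sum 17  ≤ 20 ✓
[10, 3, 3, 14] → sum 30
[3, 3, 14, 10] → sum 30
[3, 14, 10, 12] → sum 39
[14, 10, 12, 7] → sum 43
[10, 12, 7, 18] → sum 47
[12, 7, 18, 16] → sum 53
[7, 18, 16, 6] → sum 47
[18, 16, 6, 4] → sum 44
[16, 6, 4, 5] → sum 31
2 windows satisfy the condition.

2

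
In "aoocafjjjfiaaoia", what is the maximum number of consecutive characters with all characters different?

[a] len 1
[a, o] len 2
[o] len 1
[o, c] len 2
[o, c, a] len 3
[o, c, a, f] len 4
[o, c, a, f, j] len 5
[j] len 1
[j] len 1
[j, f] len 2
[j, f, i] len 3
[j, f, i, a] len 4
[a] len 1
[a, o] len 2
[a, o, i] len 3
[o, i, a] len 3
Longest all-distinct length: 5.

5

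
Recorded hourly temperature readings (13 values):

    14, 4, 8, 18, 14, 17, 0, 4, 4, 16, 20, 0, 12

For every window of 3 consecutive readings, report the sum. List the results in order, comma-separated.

(14, 4, 8) → sum 26
(4, 8, 18) → sum 30
(8, 18, 14) → sum 40
(18, 14, 17) → sum 49
(14, 17, 0) → sum 31
(17, 0, 4) → sum 21
(0, 4, 4) → sum 8
(4, 4, 16) → sum 24
(4, 16, 20) → sum 40
(16, 20, 0) → sum 36
(20, 0, 12) → sum 32

26, 30, 40, 49, 31, 21, 8, 24, 40, 36, 32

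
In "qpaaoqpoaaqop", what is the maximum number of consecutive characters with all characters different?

[q] len 1
[q, p] len 2
[q, p, a] len 3
[a] len 1
[a, o] len 2
[a, o, q] len 3
[a, o, q, p] len 4
[q, p, o] len 3
[q, p, o, a] len 4
[a] len 1
[a, q] len 2
[a, q, o] len 3
[a, q, o, p] len 4
Longest all-distinct length: 4.

4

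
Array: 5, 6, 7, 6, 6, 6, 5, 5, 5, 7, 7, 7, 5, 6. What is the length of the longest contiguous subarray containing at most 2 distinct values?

7

Extend right; when distinct count exceeds 2, shrink from the left:
add 5: window [5] (1 distinct), len 1
add 6: window [5, 6] (2 distinct), len 2
add 7: window [6, 7] (2 distinct), len 2
add 6: window [6, 7, 6] (2 distinct), len 3
add 6: window [6, 7, 6, 6] (2 distinct), len 4
add 6: window [6, 7, 6, 6, 6] (2 distinct), len 5
add 5: window [6, 6, 6, 5] (2 distinct), len 4
add 5: window [6, 6, 6, 5, 5] (2 distinct), len 5
add 5: window [6, 6, 6, 5, 5, 5] (2 distinct), len 6
add 7: window [5, 5, 5, 7] (2 distinct), len 4
add 7: window [5, 5, 5, 7, 7] (2 distinct), len 5
add 7: window [5, 5, 5, 7, 7, 7] (2 distinct), len 6
add 5: window [5, 5, 5, 7, 7, 7, 5] (2 distinct), len 7
add 6: window [5, 6] (2 distinct), len 2
Longest length with ≤2 distinct: 7.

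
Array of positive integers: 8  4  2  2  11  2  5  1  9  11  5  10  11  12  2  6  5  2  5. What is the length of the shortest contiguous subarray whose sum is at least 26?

3

Extend right; whenever the sum reaches 26, record the length and shrink from the left:
add 8: running sum 8 < 26
add 4: running sum 12 < 26
add 2: running sum 14 < 26
add 2: running sum 16 < 26
add 11: shortest ending here [8, 4, 2, 2, 11] sum 27, len 5
add 2: shortest ending here [8, 4, 2, 2, 11, 2] sum 29, len 6
add 5: shortest ending here [4, 2, 2, 11, 2, 5] sum 26, len 6
add 1: shortest ending here [4, 2, 2, 11, 2, 5, 1] sum 27, len 7
add 9: shortest ending here [11, 2, 5, 1, 9] sum 28, len 5
add 11: shortest ending here [5, 1, 9, 11] sum 26, len 4
add 5: shortest ending here [1, 9, 11, 5] sum 26, len 4
add 10: shortest ending here [11, 5, 10] sum 26, len 3
add 11: shortest ending here [5, 10, 11] sum 26, len 3
add 12: shortest ending here [10, 11, 12] sum 33, len 3
add 2: shortest ending here [10, 11, 12, 2] sum 35, len 4
add 6: shortest ending here [11, 12, 2, 6] sum 31, len 4
add 5: shortest ending here [11, 12, 2, 6, 5] sum 36, len 5
add 2: shortest ending here [12, 2, 6, 5, 2] sum 27, len 5
add 5: shortest ending here [12, 2, 6, 5, 2, 5] sum 32, len 6
Shortest qualifying length: 3.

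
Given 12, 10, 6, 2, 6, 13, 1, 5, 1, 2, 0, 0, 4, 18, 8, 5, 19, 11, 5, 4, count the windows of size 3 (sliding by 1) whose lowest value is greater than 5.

1

(12, 10, 6) → min 6  > 5 ✓
(10, 6, 2) → min 2
(6, 2, 6) → min 2
(2, 6, 13) → min 2
(6, 13, 1) → min 1
(13, 1, 5) → min 1
(1, 5, 1) → min 1
(5, 1, 2) → min 1
(1, 2, 0) → min 0
(2, 0, 0) → min 0
(0, 0, 4) → min 0
(0, 4, 18) → min 0
(4, 18, 8) → min 4
(18, 8, 5) → min 5
(8, 5, 19) → min 5
(5, 19, 11) → min 5
(19, 11, 5) → min 5
(11, 5, 4) → min 4
1 window satisfy the condition.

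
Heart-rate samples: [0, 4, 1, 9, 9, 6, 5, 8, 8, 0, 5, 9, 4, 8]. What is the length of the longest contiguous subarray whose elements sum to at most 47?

8

→ 0: sum 0, len 1
→ 4: sum 4, len 2
→ 1: sum 5, len 3
→ 9: sum 14, len 4
→ 9: sum 23, len 5
→ 6: sum 29, len 6
→ 5: sum 34, len 7
→ 8: sum 42, len 8
→ 8 (dropped 0, 4): sum 46, len 7
→ 0: sum 46, len 8
→ 5 (dropped 1, 9): sum 41, len 7
→ 9 (dropped 9): sum 41, len 7
→ 4: sum 45, len 8
→ 8 (dropped 6): sum 47, len 8
Longest length seen: 8.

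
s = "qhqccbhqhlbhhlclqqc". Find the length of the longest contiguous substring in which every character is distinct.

add q: [q] len 1
add h: [q, h] len 2
add q (repeat q, move left end past it): [h, q] len 2
add c: [h, q, c] len 3
add c (repeat c, move left end past it): [c] len 1
add b: [c, b] len 2
add h: [c, b, h] len 3
add q: [c, b, h, q] len 4
add h (repeat h, move left end past it): [q, h] len 2
add l: [q, h, l] len 3
add b: [q, h, l, b] len 4
add h (repeat h, move left end past it): [l, b, h] len 3
add h (repeat h, move left end past it): [h] len 1
add l: [h, l] len 2
add c: [h, l, c] len 3
add l (repeat l, move left end past it): [c, l] len 2
add q: [c, l, q] len 3
add q (repeat q, move left end past it): [q] len 1
add c: [q, c] len 2
Longest all-distinct length: 4.

4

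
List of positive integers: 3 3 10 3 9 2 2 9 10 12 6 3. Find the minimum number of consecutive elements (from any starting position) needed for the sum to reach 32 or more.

add 3: running sum 3 < 32
add 3: running sum 6 < 32
add 10: running sum 16 < 32
add 3: running sum 19 < 32
add 9: running sum 28 < 32
add 2: running sum 30 < 32
add 2: shortest ending here [3, 3, 10, 3, 9, 2, 2] sum 32, len 7
add 9: shortest ending here [10, 3, 9, 2, 2, 9] sum 35, len 6
add 10: shortest ending here [9, 2, 2, 9, 10] sum 32, len 5
add 12: shortest ending here [2, 9, 10, 12] sum 33, len 4
add 6: shortest ending here [9, 10, 12, 6] sum 37, len 4
add 3: shortest ending here [9, 10, 12, 6, 3] sum 40, len 5
Shortest qualifying length: 4.

4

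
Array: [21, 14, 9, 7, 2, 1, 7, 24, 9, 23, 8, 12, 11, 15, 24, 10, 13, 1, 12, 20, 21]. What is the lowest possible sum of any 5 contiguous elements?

26

[21, 14, 9, 7, 2] → sum 53
[14, 9, 7, 2, 1] → sum 33
[9, 7, 2, 1, 7] → sum 26
[7, 2, 1, 7, 24] → sum 41
[2, 1, 7, 24, 9] → sum 43
[1, 7, 24, 9, 23] → sum 64
[7, 24, 9, 23, 8] → sum 71
[24, 9, 23, 8, 12] → sum 76
[9, 23, 8, 12, 11] → sum 63
[23, 8, 12, 11, 15] → sum 69
[8, 12, 11, 15, 24] → sum 70
[12, 11, 15, 24, 10] → sum 72
[11, 15, 24, 10, 13] → sum 73
[15, 24, 10, 13, 1] → sum 63
[24, 10, 13, 1, 12] → sum 60
[10, 13, 1, 12, 20] → sum 56
[13, 1, 12, 20, 21] → sum 67
Lowest of these is 26.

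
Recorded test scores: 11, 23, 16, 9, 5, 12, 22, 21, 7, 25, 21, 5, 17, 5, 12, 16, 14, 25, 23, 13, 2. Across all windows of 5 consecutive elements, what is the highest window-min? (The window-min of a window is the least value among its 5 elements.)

13

(11, 23, 16, 9, 5) → min 5
(23, 16, 9, 5, 12) → min 5
(16, 9, 5, 12, 22) → min 5
(9, 5, 12, 22, 21) → min 5
(5, 12, 22, 21, 7) → min 5
(12, 22, 21, 7, 25) → min 7
(22, 21, 7, 25, 21) → min 7
(21, 7, 25, 21, 5) → min 5
(7, 25, 21, 5, 17) → min 5
(25, 21, 5, 17, 5) → min 5
(21, 5, 17, 5, 12) → min 5
(5, 17, 5, 12, 16) → min 5
(17, 5, 12, 16, 14) → min 5
(5, 12, 16, 14, 25) → min 5
(12, 16, 14, 25, 23) → min 12
(16, 14, 25, 23, 13) → min 13
(14, 25, 23, 13, 2) → min 2
Highest of these is 13.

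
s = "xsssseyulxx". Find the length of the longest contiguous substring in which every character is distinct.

add x: [x] len 1
add s: [x, s] len 2
add s (repeat s, move left end past it): [s] len 1
add s (repeat s, move left end past it): [s] len 1
add s (repeat s, move left end past it): [s] len 1
add e: [s, e] len 2
add y: [s, e, y] len 3
add u: [s, e, y, u] len 4
add l: [s, e, y, u, l] len 5
add x: [s, e, y, u, l, x] len 6
add x (repeat x, move left end past it): [x] len 1
Longest all-distinct length: 6.

6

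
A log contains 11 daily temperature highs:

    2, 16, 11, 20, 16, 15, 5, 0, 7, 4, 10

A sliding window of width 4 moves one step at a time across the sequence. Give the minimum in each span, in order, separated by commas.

2 16 11 20 → min 2
16 11 20 16 → min 11
11 20 16 15 → min 11
20 16 15 5 → min 5
16 15 5 0 → min 0
15 5 0 7 → min 0
5 0 7 4 → min 0
0 7 4 10 → min 0

2, 11, 11, 5, 0, 0, 0, 0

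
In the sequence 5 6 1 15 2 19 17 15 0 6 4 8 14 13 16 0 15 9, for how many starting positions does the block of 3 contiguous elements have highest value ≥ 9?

5 6 1 → max 6
6 1 15 → max 15  ≥ 9 ✓
1 15 2 → max 15  ≥ 9 ✓
15 2 19 → max 19  ≥ 9 ✓
2 19 17 → max 19  ≥ 9 ✓
19 17 15 → max 19  ≥ 9 ✓
17 15 0 → max 17  ≥ 9 ✓
15 0 6 → max 15  ≥ 9 ✓
0 6 4 → max 6
6 4 8 → max 8
4 8 14 → max 14  ≥ 9 ✓
8 14 13 → max 14  ≥ 9 ✓
14 13 16 → max 16  ≥ 9 ✓
13 16 0 → max 16  ≥ 9 ✓
16 0 15 → max 16  ≥ 9 ✓
0 15 9 → max 15  ≥ 9 ✓
13 windows satisfy the condition.

13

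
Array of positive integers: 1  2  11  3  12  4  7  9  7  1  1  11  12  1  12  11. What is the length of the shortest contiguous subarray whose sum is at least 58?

add 1: running sum 1 < 58
add 2: running sum 3 < 58
add 11: running sum 14 < 58
add 3: running sum 17 < 58
add 12: running sum 29 < 58
add 4: running sum 33 < 58
add 7: running sum 40 < 58
add 9: running sum 49 < 58
add 7: running sum 56 < 58
add 1: running sum 57 < 58
end 10: [1, 2, 11, 3, 12, 4, 7, 9, 7, 1, 1] sum 58, len 11
end 11: [11, 3, 12, 4, 7, 9, 7, 1, 1, 11] sum 66, len 10
end 12: [12, 4, 7, 9, 7, 1, 1, 11, 12] sum 64, len 9
end 13: [12, 4, 7, 9, 7, 1, 1, 11, 12, 1] sum 65, len 10
end 14: [7, 9, 7, 1, 1, 11, 12, 1, 12] sum 61, len 9
end 15: [9, 7, 1, 1, 11, 12, 1, 12, 11] sum 65, len 9
Shortest qualifying length: 9.

9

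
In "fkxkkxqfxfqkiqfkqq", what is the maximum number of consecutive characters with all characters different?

5

[f] len 1
[f, k] len 2
[f, k, x] len 3
[x, k] len 2
[k] len 1
[k, x] len 2
[k, x, q] len 3
[k, x, q, f] len 4
[q, f, x] len 3
[x, f] len 2
[x, f, q] len 3
[x, f, q, k] len 4
[x, f, q, k, i] len 5
[k, i, q] len 3
[k, i, q, f] len 4
[i, q, f, k] len 4
[f, k, q] len 3
[q] len 1
Longest all-distinct length: 5.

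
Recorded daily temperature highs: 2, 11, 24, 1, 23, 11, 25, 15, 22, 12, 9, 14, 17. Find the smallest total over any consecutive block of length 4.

38

(2, 11, 24, 1) → sum 38
(11, 24, 1, 23) → sum 59
(24, 1, 23, 11) → sum 59
(1, 23, 11, 25) → sum 60
(23, 11, 25, 15) → sum 74
(11, 25, 15, 22) → sum 73
(25, 15, 22, 12) → sum 74
(15, 22, 12, 9) → sum 58
(22, 12, 9, 14) → sum 57
(12, 9, 14, 17) → sum 52
Smallest of these is 38.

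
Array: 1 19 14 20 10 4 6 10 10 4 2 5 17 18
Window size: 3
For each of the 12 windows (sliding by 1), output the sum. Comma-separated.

[1, 19, 14] → sum 34
[19, 14, 20] → sum 53
[14, 20, 10] → sum 44
[20, 10, 4] → sum 34
[10, 4, 6] → sum 20
[4, 6, 10] → sum 20
[6, 10, 10] → sum 26
[10, 10, 4] → sum 24
[10, 4, 2] → sum 16
[4, 2, 5] → sum 11
[2, 5, 17] → sum 24
[5, 17, 18] → sum 40

34, 53, 44, 34, 20, 20, 26, 24, 16, 11, 24, 40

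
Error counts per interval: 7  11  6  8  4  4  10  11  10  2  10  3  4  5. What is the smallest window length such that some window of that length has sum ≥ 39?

5

add 7: running sum 7 < 39
add 11: running sum 18 < 39
add 6: running sum 24 < 39
add 8: running sum 32 < 39
add 4: running sum 36 < 39
add 4: shortest ending here [7, 11, 6, 8, 4, 4] sum 40, len 6
add 10: shortest ending here [11, 6, 8, 4, 4, 10] sum 43, len 6
add 11: shortest ending here [6, 8, 4, 4, 10, 11] sum 43, len 6
add 10: shortest ending here [4, 4, 10, 11, 10] sum 39, len 5
add 2: shortest ending here [4, 4, 10, 11, 10, 2] sum 41, len 6
add 10: shortest ending here [10, 11, 10, 2, 10] sum 43, len 5
add 3: shortest ending here [10, 11, 10, 2, 10, 3] sum 46, len 6
add 4: shortest ending here [11, 10, 2, 10, 3, 4] sum 40, len 6
add 5: shortest ending here [11, 10, 2, 10, 3, 4, 5] sum 45, len 7
Shortest qualifying length: 5.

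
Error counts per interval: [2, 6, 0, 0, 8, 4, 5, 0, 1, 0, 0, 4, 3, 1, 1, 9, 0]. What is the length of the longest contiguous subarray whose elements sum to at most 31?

→ 2: sum 2, len 1
→ 6: sum 8, len 2
→ 0: sum 8, len 3
→ 0: sum 8, len 4
→ 8: sum 16, len 5
→ 4: sum 20, len 6
→ 5: sum 25, len 7
→ 0: sum 25, len 8
→ 1: sum 26, len 9
→ 0: sum 26, len 10
→ 0: sum 26, len 11
→ 4: sum 30, len 12
→ 3 (dropped 2): sum 31, len 12
→ 1 (dropped 6): sum 26, len 12
→ 1: sum 27, len 13
→ 9 (dropped 0, 0, 8): sum 28, len 11
→ 0: sum 28, len 12
Longest length seen: 13.

13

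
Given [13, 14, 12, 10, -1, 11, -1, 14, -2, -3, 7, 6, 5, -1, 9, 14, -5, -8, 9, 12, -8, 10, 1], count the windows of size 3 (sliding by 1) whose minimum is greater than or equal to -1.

10

[13, 14, 12] → min 12  ≥ -1 ✓
[14, 12, 10] → min 10  ≥ -1 ✓
[12, 10, -1] → min -1  ≥ -1 ✓
[10, -1, 11] → min -1  ≥ -1 ✓
[-1, 11, -1] → min -1  ≥ -1 ✓
[11, -1, 14] → min -1  ≥ -1 ✓
[-1, 14, -2] → min -2
[14, -2, -3] → min -3
[-2, -3, 7] → min -3
[-3, 7, 6] → min -3
[7, 6, 5] → min 5  ≥ -1 ✓
[6, 5, -1] → min -1  ≥ -1 ✓
[5, -1, 9] → min -1  ≥ -1 ✓
[-1, 9, 14] → min -1  ≥ -1 ✓
[9, 14, -5] → min -5
[14, -5, -8] → min -8
[-5, -8, 9] → min -8
[-8, 9, 12] → min -8
[9, 12, -8] → min -8
[12, -8, 10] → min -8
[-8, 10, 1] → min -8
10 windows satisfy the condition.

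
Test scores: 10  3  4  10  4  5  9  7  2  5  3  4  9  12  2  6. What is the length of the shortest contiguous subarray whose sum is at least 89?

add 10: running sum 10 < 89
add 3: running sum 13 < 89
add 4: running sum 17 < 89
add 10: running sum 27 < 89
add 4: running sum 31 < 89
add 5: running sum 36 < 89
add 9: running sum 45 < 89
add 7: running sum 52 < 89
add 2: running sum 54 < 89
add 5: running sum 59 < 89
add 3: running sum 62 < 89
add 4: running sum 66 < 89
add 9: running sum 75 < 89
add 12: running sum 87 < 89
end 14: [10, 3, 4, 10, 4, 5, 9, 7, 2, 5, 3, 4, 9, 12, 2] sum 89, len 15
end 15: [10, 3, 4, 10, 4, 5, 9, 7, 2, 5, 3, 4, 9, 12, 2, 6] sum 95, len 16
Shortest qualifying length: 15.

15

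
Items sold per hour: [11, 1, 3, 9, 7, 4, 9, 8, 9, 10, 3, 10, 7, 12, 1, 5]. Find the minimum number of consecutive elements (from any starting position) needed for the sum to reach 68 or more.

8

add 11: running sum 11 < 68
add 1: running sum 12 < 68
add 3: running sum 15 < 68
add 9: running sum 24 < 68
add 7: running sum 31 < 68
add 4: running sum 35 < 68
add 9: running sum 44 < 68
add 8: running sum 52 < 68
add 9: running sum 61 < 68
add 10: shortest ending here [11, 1, 3, 9, 7, 4, 9, 8, 9, 10] sum 71, len 10
add 3: shortest ending here [11, 1, 3, 9, 7, 4, 9, 8, 9, 10, 3] sum 74, len 11
add 10: shortest ending here [9, 7, 4, 9, 8, 9, 10, 3, 10] sum 69, len 9
add 7: shortest ending here [9, 7, 4, 9, 8, 9, 10, 3, 10, 7] sum 76, len 10
add 12: shortest ending here [9, 8, 9, 10, 3, 10, 7, 12] sum 68, len 8
add 1: shortest ending here [9, 8, 9, 10, 3, 10, 7, 12, 1] sum 69, len 9
add 5: shortest ending here [9, 8, 9, 10, 3, 10, 7, 12, 1, 5] sum 74, len 10
Shortest qualifying length: 8.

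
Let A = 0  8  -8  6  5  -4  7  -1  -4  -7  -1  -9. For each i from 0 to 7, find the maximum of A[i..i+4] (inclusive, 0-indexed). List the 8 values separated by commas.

Sliding a size-5 window across the 12 values:
(0, 8, -8, 6, 5) → max 8
(8, -8, 6, 5, -4) → max 8
(-8, 6, 5, -4, 7) → max 7
(6, 5, -4, 7, -1) → max 7
(5, -4, 7, -1, -4) → max 7
(-4, 7, -1, -4, -7) → max 7
(7, -1, -4, -7, -1) → max 7
(-1, -4, -7, -1, -9) → max -1

8, 8, 7, 7, 7, 7, 7, -1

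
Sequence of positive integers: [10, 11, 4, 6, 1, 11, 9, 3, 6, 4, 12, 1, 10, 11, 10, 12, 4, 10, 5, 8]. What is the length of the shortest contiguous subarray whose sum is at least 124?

add 10: running sum 10 < 124
add 11: running sum 21 < 124
add 4: running sum 25 < 124
add 6: running sum 31 < 124
add 1: running sum 32 < 124
add 11: running sum 43 < 124
add 9: running sum 52 < 124
add 3: running sum 55 < 124
add 6: running sum 61 < 124
add 4: running sum 65 < 124
add 12: running sum 77 < 124
add 1: running sum 78 < 124
add 10: running sum 88 < 124
add 11: running sum 99 < 124
add 10: running sum 109 < 124
add 12: running sum 121 < 124
add 4: shortest ending here [10, 11, 4, 6, 1, 11, 9, 3, 6, 4, 12, 1, 10, 11, 10, 12, 4] sum 125, len 17
add 10: shortest ending here [11, 4, 6, 1, 11, 9, 3, 6, 4, 12, 1, 10, 11, 10, 12, 4, 10] sum 125, len 17
add 5: shortest ending here [11, 4, 6, 1, 11, 9, 3, 6, 4, 12, 1, 10, 11, 10, 12, 4, 10, 5] sum 130, len 18
add 8: shortest ending here [4, 6, 1, 11, 9, 3, 6, 4, 12, 1, 10, 11, 10, 12, 4, 10, 5, 8] sum 127, len 18
Shortest qualifying length: 17.

17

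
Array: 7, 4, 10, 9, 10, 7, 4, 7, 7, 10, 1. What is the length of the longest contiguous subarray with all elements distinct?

add 7: [7] len 1
add 4: [7, 4] len 2
add 10: [7, 4, 10] len 3
add 9: [7, 4, 10, 9] len 4
add 10 (repeat 10, move left end past it): [9, 10] len 2
add 7: [9, 10, 7] len 3
add 4: [9, 10, 7, 4] len 4
add 7 (repeat 7, move left end past it): [4, 7] len 2
add 7 (repeat 7, move left end past it): [7] len 1
add 10: [7, 10] len 2
add 1: [7, 10, 1] len 3
Longest all-distinct length: 4.

4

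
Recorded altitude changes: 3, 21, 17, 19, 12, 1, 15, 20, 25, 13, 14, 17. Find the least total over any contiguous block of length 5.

3 21 17 19 12 → sum 72
21 17 19 12 1 → sum 70
17 19 12 1 15 → sum 64
19 12 1 15 20 → sum 67
12 1 15 20 25 → sum 73
1 15 20 25 13 → sum 74
15 20 25 13 14 → sum 87
20 25 13 14 17 → sum 89
Least of these is 64.

64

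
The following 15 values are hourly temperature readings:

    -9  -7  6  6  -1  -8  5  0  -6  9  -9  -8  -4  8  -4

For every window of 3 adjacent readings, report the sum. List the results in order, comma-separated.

Sliding a size-3 window across the 15 values:
-9 -7 6 → sum -10
-7 6 6 → sum 5
6 6 -1 → sum 11
6 -1 -8 → sum -3
-1 -8 5 → sum -4
-8 5 0 → sum -3
5 0 -6 → sum -1
0 -6 9 → sum 3
-6 9 -9 → sum -6
9 -9 -8 → sum -8
-9 -8 -4 → sum -21
-8 -4 8 → sum -4
-4 8 -4 → sum 0

-10, 5, 11, -3, -4, -3, -1, 3, -6, -8, -21, -4, 0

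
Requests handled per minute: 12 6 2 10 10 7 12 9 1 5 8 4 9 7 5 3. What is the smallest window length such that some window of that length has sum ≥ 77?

add 12: running sum 12 < 77
add 6: running sum 18 < 77
add 2: running sum 20 < 77
add 10: running sum 30 < 77
add 10: running sum 40 < 77
add 7: running sum 47 < 77
add 12: running sum 59 < 77
add 9: running sum 68 < 77
add 1: running sum 69 < 77
add 5: running sum 74 < 77
end 10: [12, 6, 2, 10, 10, 7, 12, 9, 1, 5, 8] sum 82, len 11
end 11: [12, 6, 2, 10, 10, 7, 12, 9, 1, 5, 8, 4] sum 86, len 12
end 12: [2, 10, 10, 7, 12, 9, 1, 5, 8, 4, 9] sum 77, len 11
end 13: [10, 10, 7, 12, 9, 1, 5, 8, 4, 9, 7] sum 82, len 11
end 14: [10, 7, 12, 9, 1, 5, 8, 4, 9, 7, 5] sum 77, len 11
end 15: [10, 7, 12, 9, 1, 5, 8, 4, 9, 7, 5, 3] sum 80, len 12
Shortest qualifying length: 11.

11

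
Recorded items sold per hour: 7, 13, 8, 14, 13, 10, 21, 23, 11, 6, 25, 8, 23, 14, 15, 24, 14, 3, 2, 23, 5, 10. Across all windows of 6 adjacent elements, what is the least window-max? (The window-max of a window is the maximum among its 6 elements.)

14

Window maxs for each of the 17 positions:
[7, 13, 8, 14, 13, 10] → max 14
[13, 8, 14, 13, 10, 21] → max 21
[8, 14, 13, 10, 21, 23] → max 23
[14, 13, 10, 21, 23, 11] → max 23
[13, 10, 21, 23, 11, 6] → max 23
[10, 21, 23, 11, 6, 25] → max 25
[21, 23, 11, 6, 25, 8] → max 25
[23, 11, 6, 25, 8, 23] → max 25
[11, 6, 25, 8, 23, 14] → max 25
[6, 25, 8, 23, 14, 15] → max 25
[25, 8, 23, 14, 15, 24] → max 25
[8, 23, 14, 15, 24, 14] → max 24
[23, 14, 15, 24, 14, 3] → max 24
[14, 15, 24, 14, 3, 2] → max 24
[15, 24, 14, 3, 2, 23] → max 24
[24, 14, 3, 2, 23, 5] → max 24
[14, 3, 2, 23, 5, 10] → max 23
Least of these is 14.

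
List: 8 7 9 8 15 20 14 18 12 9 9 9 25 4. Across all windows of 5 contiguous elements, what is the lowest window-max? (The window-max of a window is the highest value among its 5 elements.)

15

[8, 7, 9, 8, 15] → max 15
[7, 9, 8, 15, 20] → max 20
[9, 8, 15, 20, 14] → max 20
[8, 15, 20, 14, 18] → max 20
[15, 20, 14, 18, 12] → max 20
[20, 14, 18, 12, 9] → max 20
[14, 18, 12, 9, 9] → max 18
[18, 12, 9, 9, 9] → max 18
[12, 9, 9, 9, 25] → max 25
[9, 9, 9, 25, 4] → max 25
Lowest of these is 15.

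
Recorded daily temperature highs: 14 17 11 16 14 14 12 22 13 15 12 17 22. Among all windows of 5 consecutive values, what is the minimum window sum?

67

Each size-5 window and its sum:
[14, 17, 11, 16, 14] → sum 72
[17, 11, 16, 14, 14] → sum 72
[11, 16, 14, 14, 12] → sum 67
[16, 14, 14, 12, 22] → sum 78
[14, 14, 12, 22, 13] → sum 75
[14, 12, 22, 13, 15] → sum 76
[12, 22, 13, 15, 12] → sum 74
[22, 13, 15, 12, 17] → sum 79
[13, 15, 12, 17, 22] → sum 79
Minimum of these is 67.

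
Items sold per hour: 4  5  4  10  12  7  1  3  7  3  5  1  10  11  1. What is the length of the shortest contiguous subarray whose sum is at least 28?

add 4: running sum 4 < 28
add 5: running sum 9 < 28
add 4: running sum 13 < 28
add 10: running sum 23 < 28
add 12: shortest ending here [5, 4, 10, 12] sum 31, len 4
add 7: shortest ending here [10, 12, 7] sum 29, len 3
add 1: shortest ending here [10, 12, 7, 1] sum 30, len 4
add 3: shortest ending here [10, 12, 7, 1, 3] sum 33, len 5
add 7: shortest ending here [12, 7, 1, 3, 7] sum 30, len 5
add 3: shortest ending here [12, 7, 1, 3, 7, 3] sum 33, len 6
add 5: shortest ending here [12, 7, 1, 3, 7, 3, 5] sum 38, len 7
add 1: shortest ending here [12, 7, 1, 3, 7, 3, 5, 1] sum 39, len 8
add 10: shortest ending here [3, 7, 3, 5, 1, 10] sum 29, len 6
add 11: shortest ending here [3, 5, 1, 10, 11] sum 30, len 5
add 1: shortest ending here [5, 1, 10, 11, 1] sum 28, len 5
Shortest qualifying length: 3.

3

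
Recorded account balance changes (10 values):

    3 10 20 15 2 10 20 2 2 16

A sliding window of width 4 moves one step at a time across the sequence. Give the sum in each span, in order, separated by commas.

Sliding a size-4 window across the 10 values:
3 10 20 15 → sum 48
10 20 15 2 → sum 47
20 15 2 10 → sum 47
15 2 10 20 → sum 47
2 10 20 2 → sum 34
10 20 2 2 → sum 34
20 2 2 16 → sum 40

48, 47, 47, 47, 34, 34, 40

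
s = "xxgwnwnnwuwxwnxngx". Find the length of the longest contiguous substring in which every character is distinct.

[x] len 1
[x] len 1
[x, g] len 2
[x, g, w] len 3
[x, g, w, n] len 4
[n, w] len 2
[w, n] len 2
[n] len 1
[n, w] len 2
[n, w, u] len 3
[u, w] len 2
[u, w, x] len 3
[x, w] len 2
[x, w, n] len 3
[w, n, x] len 3
[x, n] len 2
[x, n, g] len 3
[n, g, x] len 3
Longest all-distinct length: 4.

4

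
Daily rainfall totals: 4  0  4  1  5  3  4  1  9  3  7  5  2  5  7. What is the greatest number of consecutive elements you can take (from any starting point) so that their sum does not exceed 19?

add 4: [4] sum 4, len 1
add 0: [4, 0] sum 4, len 2
add 4: [4, 0, 4] sum 8, len 3
add 1: [4, 0, 4, 1] sum 9, len 4
add 5: [4, 0, 4, 1, 5] sum 14, len 5
add 3: [4, 0, 4, 1, 5, 3] sum 17, len 6
add 4: [0, 4, 1, 5, 3, 4] sum 17, len 6
add 1: [0, 4, 1, 5, 3, 4, 1] sum 18, len 7
add 9: [3, 4, 1, 9] sum 17, len 4
add 3: [4, 1, 9, 3] sum 17, len 4
add 7: [9, 3, 7] sum 19, len 3
add 5: [3, 7, 5] sum 15, len 3
add 2: [3, 7, 5, 2] sum 17, len 4
add 5: [7, 5, 2, 5] sum 19, len 4
add 7: [5, 2, 5, 7] sum 19, len 4
Longest length seen: 7.

7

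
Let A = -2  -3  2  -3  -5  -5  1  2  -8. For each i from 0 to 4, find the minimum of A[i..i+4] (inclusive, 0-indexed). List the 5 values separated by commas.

-5, -5, -5, -5, -8

(-2, -3, 2, -3, -5) → min -5
(-3, 2, -3, -5, -5) → min -5
(2, -3, -5, -5, 1) → min -5
(-3, -5, -5, 1, 2) → min -5
(-5, -5, 1, 2, -8) → min -8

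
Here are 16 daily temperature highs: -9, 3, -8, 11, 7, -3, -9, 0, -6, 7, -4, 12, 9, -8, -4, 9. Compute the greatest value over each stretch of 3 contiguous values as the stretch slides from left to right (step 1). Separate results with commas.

3, 11, 11, 11, 7, 0, 0, 7, 7, 12, 12, 12, 9, 9

Sliding a size-3 window across the 16 values:
(-9, 3, -8) → max 3
(3, -8, 11) → max 11
(-8, 11, 7) → max 11
(11, 7, -3) → max 11
(7, -3, -9) → max 7
(-3, -9, 0) → max 0
(-9, 0, -6) → max 0
(0, -6, 7) → max 7
(-6, 7, -4) → max 7
(7, -4, 12) → max 12
(-4, 12, 9) → max 12
(12, 9, -8) → max 12
(9, -8, -4) → max 9
(-8, -4, 9) → max 9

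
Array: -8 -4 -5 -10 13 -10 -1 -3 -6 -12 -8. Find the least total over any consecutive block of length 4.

-29

(-8, -4, -5, -10) → sum -27
(-4, -5, -10, 13) → sum -6
(-5, -10, 13, -10) → sum -12
(-10, 13, -10, -1) → sum -8
(13, -10, -1, -3) → sum -1
(-10, -1, -3, -6) → sum -20
(-1, -3, -6, -12) → sum -22
(-3, -6, -12, -8) → sum -29
Least of these is -29.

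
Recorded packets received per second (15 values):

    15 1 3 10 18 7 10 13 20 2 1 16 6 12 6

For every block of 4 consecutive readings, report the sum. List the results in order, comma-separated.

29, 32, 38, 45, 48, 50, 45, 36, 39, 25, 35, 40

Sliding a size-4 window across the 15 values:
(15, 1, 3, 10) → sum 29
(1, 3, 10, 18) → sum 32
(3, 10, 18, 7) → sum 38
(10, 18, 7, 10) → sum 45
(18, 7, 10, 13) → sum 48
(7, 10, 13, 20) → sum 50
(10, 13, 20, 2) → sum 45
(13, 20, 2, 1) → sum 36
(20, 2, 1, 16) → sum 39
(2, 1, 16, 6) → sum 25
(1, 16, 6, 12) → sum 35
(16, 6, 12, 6) → sum 40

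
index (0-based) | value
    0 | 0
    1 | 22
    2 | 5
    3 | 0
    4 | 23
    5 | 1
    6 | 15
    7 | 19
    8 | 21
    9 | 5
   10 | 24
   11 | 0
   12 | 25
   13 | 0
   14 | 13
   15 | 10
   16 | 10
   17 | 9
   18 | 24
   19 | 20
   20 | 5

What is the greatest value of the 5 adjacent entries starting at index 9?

25

Elements at indices 9..13: 5, 24, 0, 25, 0
max(5, 24, 0, 25, 0) = 25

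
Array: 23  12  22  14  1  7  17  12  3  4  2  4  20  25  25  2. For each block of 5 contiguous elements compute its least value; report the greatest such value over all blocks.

3

[23, 12, 22, 14, 1] → min 1
[12, 22, 14, 1, 7] → min 1
[22, 14, 1, 7, 17] → min 1
[14, 1, 7, 17, 12] → min 1
[1, 7, 17, 12, 3] → min 1
[7, 17, 12, 3, 4] → min 3
[17, 12, 3, 4, 2] → min 2
[12, 3, 4, 2, 4] → min 2
[3, 4, 2, 4, 20] → min 2
[4, 2, 4, 20, 25] → min 2
[2, 4, 20, 25, 25] → min 2
[4, 20, 25, 25, 2] → min 2
Greatest of these is 3.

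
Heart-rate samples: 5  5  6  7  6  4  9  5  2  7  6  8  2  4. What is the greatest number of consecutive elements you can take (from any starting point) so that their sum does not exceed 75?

13

→ 5: sum 5, len 1
→ 5: sum 10, len 2
→ 6: sum 16, len 3
→ 7: sum 23, len 4
→ 6: sum 29, len 5
→ 4: sum 33, len 6
→ 9: sum 42, len 7
→ 5: sum 47, len 8
→ 2: sum 49, len 9
→ 7: sum 56, len 10
→ 6: sum 62, len 11
→ 8: sum 70, len 12
→ 2: sum 72, len 13
→ 4 (dropped 5): sum 71, len 13
Longest length seen: 13.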